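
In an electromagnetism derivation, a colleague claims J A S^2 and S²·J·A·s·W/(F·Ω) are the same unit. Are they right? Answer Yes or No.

Left side:
  J = N·m (work = force × distance),
      = kg·m²·s⁻².
  S = 1/Ω (conductance is reciprocal resistance),
      = kg⁻¹·m⁻²·s³·A².
  So S² = kg⁻²·m⁻⁴·s⁶·A⁴.
  Combining: J·A·S² = (kg·m²·s⁻²) · A · (kg⁻²·m⁻⁴·s⁶·A⁴) = kg⁻¹·m⁻²·s⁴·A⁵.
Right side:
  F = C/V (capacitance = charge per voltage),
      = A·s/(kg·m²·s⁻³·A⁻¹) (substituting C and V),
      = kg⁻¹·m⁻²·s⁴·A².
  So F⁻¹ = kg·m²·s⁻⁴·A⁻².
  S = 1/Ω (conductance is reciprocal resistance),
      = kg⁻¹·m⁻²·s³·A².
  So S² = kg⁻²·m⁻⁴·s⁶·A⁴.
  J = N·m (work = force × distance),
      = kg·m²·s⁻².
  Ω = V/A (resistance = voltage per current),
      = kg·m²·s⁻³·A⁻².
  So Ω⁻¹ = kg⁻¹·m⁻²·s³·A².
  W = J/s (power = energy per time),
      = kg·m²·s⁻³.
  Combining: F⁻¹·S²·J·A·Ω⁻¹·s·W = (kg·m²·s⁻⁴·A⁻²) · (kg⁻²·m⁻⁴·s⁶·A⁴) · (kg·m²·s⁻²) · A · (kg⁻¹·m⁻²·s³·A²) · s · (kg·m²·s⁻³) = s·A⁵.
Left is kg⁻¹·m⁻²·s⁴·A⁵; right is s·A⁵ — different.

No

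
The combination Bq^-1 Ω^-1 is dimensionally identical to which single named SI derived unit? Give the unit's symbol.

F

Bq = s⁻¹.
So Bq⁻¹ = s.
Ω = kg·m²·s⁻³·A⁻².
So Ω⁻¹ = kg⁻¹·m⁻²·s³·A².
Combining: Bq⁻¹·Ω⁻¹ = s · (kg⁻¹·m⁻²·s³·A²) = kg⁻¹·m⁻²·s⁴·A².
kg⁻¹·m⁻²·s⁴·A² is the base-SI form of the farad.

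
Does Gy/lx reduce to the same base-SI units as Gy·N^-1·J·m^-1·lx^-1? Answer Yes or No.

Left side:
  Gy = J/kg (absorbed dose = energy per mass),
      = m²·s⁻².
  lx = lm/m² (illuminance = luminous flux per area),
      = m⁻²·cd.
  So lx⁻¹ = m²·cd⁻¹.
  Combining: Gy·lx⁻¹ = (m²·s⁻²) · (m²·cd⁻¹) = m⁴·s⁻²·cd⁻¹.
Right side:
  Gy = m²·s⁻².
  N = kg·m·s⁻².
  So N⁻¹ = kg⁻¹·m⁻¹·s².
  J = kg·m²·s⁻².
  lx = m⁻²·cd.
  So lx⁻¹ = m²·cd⁻¹.
  Combining: Gy·N⁻¹·J·m⁻¹·lx⁻¹ = (m²·s⁻²) · (kg⁻¹·m⁻¹·s²) · (kg·m²·s⁻²) · m⁻¹ · (m²·cd⁻¹) = m⁴·s⁻²·cd⁻¹.
Both reduce to m⁴·s⁻²·cd⁻¹.

Yes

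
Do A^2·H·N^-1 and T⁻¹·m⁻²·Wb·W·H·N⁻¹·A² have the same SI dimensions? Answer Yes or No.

No

Left side:
  H = kg·m²·s⁻²·A⁻².
  N = kg·m·s⁻².
  So N⁻¹ = kg⁻¹·m⁻¹·s².
  Combining: A²·H·N⁻¹ = A² · (kg·m²·s⁻²·A⁻²) · (kg⁻¹·m⁻¹·s²) = m.
Right side:
  T = kg·s⁻²·A⁻¹.
  So T⁻¹ = kg⁻¹·s²·A.
  Wb = kg·m²·s⁻²·A⁻¹.
  W = kg·m²·s⁻³.
  H = kg·m²·s⁻²·A⁻².
  N = kg·m·s⁻².
  So N⁻¹ = kg⁻¹·m⁻¹·s².
  Combining: T⁻¹·m⁻²·Wb·W·H·N⁻¹·A² = (kg⁻¹·s²·A) · m⁻² · (kg·m²·s⁻²·A⁻¹) · (kg·m²·s⁻³) · (kg·m²·s⁻²·A⁻²) · (kg⁻¹·m⁻¹·s²) · A² = kg·m³·s⁻³.
Left is m; right is kg·m³·s⁻³ — different.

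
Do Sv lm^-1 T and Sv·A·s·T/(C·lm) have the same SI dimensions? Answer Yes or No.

Yes

Left side:
  Sv = J/kg (equivalent dose = energy per mass),
      = m²·s⁻².
  lm = cd·sr = cd (luminous flux; sr is dimensionless).
  So lm⁻¹ = cd⁻¹.
  T = Wb/m² (flux density = flux per area),
      = kg·s⁻²·A⁻¹.
  Combining: Sv·lm⁻¹·T = (m²·s⁻²) · cd⁻¹ · (kg·s⁻²·A⁻¹) = kg·m²·s⁻⁴·A⁻¹·cd⁻¹.
Right side:
  Sv = m²·s⁻².
  C = s·A.
  So C⁻¹ = s⁻¹·A⁻¹.
  lm = cd.
  So lm⁻¹ = cd⁻¹.
  T = kg·s⁻²·A⁻¹.
  Combining: Sv·A·C⁻¹·lm⁻¹·s·T = (m²·s⁻²) · A · (s⁻¹·A⁻¹) · cd⁻¹ · s · (kg·s⁻²·A⁻¹) = kg·m²·s⁻⁴·A⁻¹·cd⁻¹.
Both reduce to kg·m²·s⁻⁴·A⁻¹·cd⁻¹.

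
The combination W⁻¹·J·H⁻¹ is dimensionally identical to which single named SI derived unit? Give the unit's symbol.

W = J/s (power = energy per time),
    = kg·m²·s⁻³.
So W⁻¹ = kg⁻¹·m⁻²·s³.
J = N·m (work = force × distance),
    = kg·m²·s⁻².
H = Wb/A (inductance = flux per current),
    = kg·m²·s⁻²·A⁻².
So H⁻¹ = kg⁻¹·m⁻²·s²·A².
Combining: W⁻¹·J·H⁻¹ = (kg⁻¹·m⁻²·s³) · (kg·m²·s⁻²) · (kg⁻¹·m⁻²·s²·A²) = kg⁻¹·m⁻²·s³·A².
kg⁻¹·m⁻²·s³·A² is the base-SI form of the siemens.

S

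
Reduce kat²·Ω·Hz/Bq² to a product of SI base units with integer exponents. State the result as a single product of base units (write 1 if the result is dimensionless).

kat = mol/s = s⁻¹·mol (catalytic activity).
So kat² = s⁻²·mol².
Ω = V/A (resistance = voltage per current),
    = kg·m²·s⁻³·A⁻².
Bq = 1/s = s⁻¹ (activity is decays per second).
So Bq⁻² = s².
Hz = 1/s = s⁻¹ (frequency is cycles per second).
Combining: kat²·Ω·Bq⁻²·Hz = (s⁻²·mol²) · (kg·m²·s⁻³·A⁻²) · s² · s⁻¹ = kg·m²·s⁻⁴·A⁻²·mol².

kg·m²·s⁻⁴·A⁻²·mol²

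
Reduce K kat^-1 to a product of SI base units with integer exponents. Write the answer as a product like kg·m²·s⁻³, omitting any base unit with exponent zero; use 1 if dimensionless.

s·K·mol⁻¹

kat = s⁻¹·mol.
So kat⁻¹ = s·mol⁻¹.
Combining: K·kat⁻¹ = K · (s·mol⁻¹) = s·K·mol⁻¹.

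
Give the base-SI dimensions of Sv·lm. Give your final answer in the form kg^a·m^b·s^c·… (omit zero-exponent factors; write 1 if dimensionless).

Sv = J/kg (equivalent dose = energy per mass),
    = m²·s⁻².
lm = cd·sr = cd (luminous flux; sr is dimensionless).
Combining: Sv·lm = (m²·s⁻²) · cd = m²·s⁻²·cd.

m²·s⁻²·cd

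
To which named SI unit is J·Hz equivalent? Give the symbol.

J = kg·m²·s⁻².
Hz = s⁻¹.
Combining: J·Hz = (kg·m²·s⁻²) · s⁻¹ = kg·m²·s⁻³.
kg·m²·s⁻³ is the base-SI form of the watt.

W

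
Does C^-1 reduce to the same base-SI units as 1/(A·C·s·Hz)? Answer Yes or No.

Left side:
  C = A·s = s·A (charge = current × time).
  So C⁻¹ = s⁻¹·A⁻¹.
Right side:
  C = A·s = s·A (charge = current × time).
  So C⁻¹ = s⁻¹·A⁻¹.
  Hz = 1/s = s⁻¹ (frequency is cycles per second).
  So Hz⁻¹ = s.
  Combining: A⁻¹·C⁻¹·s⁻¹·Hz⁻¹ = A⁻¹ · (s⁻¹·A⁻¹) · s⁻¹ · s = s⁻¹·A⁻².
Left is s⁻¹·A⁻¹; right is s⁻¹·A⁻² — different.

No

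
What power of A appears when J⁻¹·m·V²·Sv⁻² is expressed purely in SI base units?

J = kg·m²·s⁻².
So J⁻¹ = kg⁻¹·m⁻²·s².
V = kg·m²·s⁻³·A⁻¹.
So V² = kg²·m⁴·s⁻⁶·A⁻².
Sv = m²·s⁻².
So Sv⁻² = m⁻⁴·s⁴.
Combining: J⁻¹·m·V²·Sv⁻² = (kg⁻¹·m⁻²·s²) · m · (kg²·m⁴·s⁻⁶·A⁻²) · (m⁻⁴·s⁴) = kg·m⁻¹·A⁻².
The exponent of A is -2.

-2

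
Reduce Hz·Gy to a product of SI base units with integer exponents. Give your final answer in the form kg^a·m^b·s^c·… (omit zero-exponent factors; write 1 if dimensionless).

m²·s⁻³

Hz = s⁻¹.
Gy = m²·s⁻².
Combining: Hz·Gy = s⁻¹ · (m²·s⁻²) = m²·s⁻³.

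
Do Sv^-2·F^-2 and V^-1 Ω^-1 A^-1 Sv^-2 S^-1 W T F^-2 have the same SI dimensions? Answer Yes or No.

Left side:
  Sv = m²·s⁻².
  So Sv⁻² = m⁻⁴·s⁴.
  F = kg⁻¹·m⁻²·s⁴·A².
  So F⁻² = kg²·m⁴·s⁻⁸·A⁻⁴.
  Combining: Sv⁻²·F⁻² = (m⁻⁴·s⁴) · (kg²·m⁴·s⁻⁸·A⁻⁴) = kg²·s⁻⁴·A⁻⁴.
Right side:
  V = W/A (potential = power per current),
      = kg·m²·s⁻³·A⁻¹.
  So V⁻¹ = kg⁻¹·m⁻²·s³·A.
  Ω = V/A (resistance = voltage per current),
      = kg·m²·s⁻³·A⁻².
  So Ω⁻¹ = kg⁻¹·m⁻²·s³·A².
  Sv = J/kg (equivalent dose = energy per mass),
      = m²·s⁻².
  So Sv⁻² = m⁻⁴·s⁴.
  S = 1/Ω (conductance is reciprocal resistance),
      = kg⁻¹·m⁻²·s³·A².
  So S⁻¹ = kg·m²·s⁻³·A⁻².
  W = J/s (power = energy per time),
      = kg·m²·s⁻³.
  T = Wb/m² (flux density = flux per area),
      = kg·s⁻²·A⁻¹.
  F = C/V (capacitance = charge per voltage),
      = A·s/(kg·m²·s⁻³·A⁻¹) (substituting C and V),
      = kg⁻¹·m⁻²·s⁴·A².
  So F⁻² = kg²·m⁴·s⁻⁸·A⁻⁴.
  Combining: V⁻¹·Ω⁻¹·A⁻¹·Sv⁻²·S⁻¹·W·T·F⁻² = (kg⁻¹·m⁻²·s³·A) · (kg⁻¹·m⁻²·s³·A²) · A⁻¹ · (m⁻⁴·s⁴) · (kg·m²·s⁻³·A⁻²) · (kg·m²·s⁻³) · (kg·s⁻²·A⁻¹) · (kg²·m⁴·s⁻⁸·A⁻⁴) = kg³·s⁻⁶·A⁻⁵.
Left is kg²·s⁻⁴·A⁻⁴; right is kg³·s⁻⁶·A⁻⁵ — different.

No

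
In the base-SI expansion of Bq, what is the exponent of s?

-1

Bq = s⁻¹.
The exponent of s is -1.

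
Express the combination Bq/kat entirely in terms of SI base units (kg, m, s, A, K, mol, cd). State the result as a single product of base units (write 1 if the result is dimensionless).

kat = s⁻¹·mol.
So kat⁻¹ = s·mol⁻¹.
Bq = s⁻¹.
Combining: kat⁻¹·Bq = (s·mol⁻¹) · s⁻¹ = mol⁻¹.

mol⁻¹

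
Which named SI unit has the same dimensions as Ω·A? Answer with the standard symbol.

V

Ω = V/A (resistance = voltage per current),
    = kg·m²·s⁻³·A⁻².
Combining: Ω·A = (kg·m²·s⁻³·A⁻²) · A = kg·m²·s⁻³·A⁻¹.
kg·m²·s⁻³·A⁻¹ is the base-SI form of the volt.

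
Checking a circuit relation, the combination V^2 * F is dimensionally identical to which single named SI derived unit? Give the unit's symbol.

J

V = W/A (potential = power per current),
    = kg·m²·s⁻³·A⁻¹.
So V² = kg²·m⁴·s⁻⁶·A⁻².
F = C/V (capacitance = charge per voltage),
    = A·s/(kg·m²·s⁻³·A⁻¹) (substituting C and V),
    = kg⁻¹·m⁻²·s⁴·A².
Combining: V²·F = (kg²·m⁴·s⁻⁶·A⁻²) · (kg⁻¹·m⁻²·s⁴·A²) = kg·m²·s⁻².
kg·m²·s⁻² is the base-SI form of the joule.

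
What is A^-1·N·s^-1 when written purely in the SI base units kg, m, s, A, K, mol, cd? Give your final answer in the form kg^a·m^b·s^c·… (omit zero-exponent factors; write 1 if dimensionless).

kg·m·s⁻³·A⁻¹

N = kg·m/s² = kg·m·s⁻² (force = mass × acceleration).
Combining: A⁻¹·N·s⁻¹ = A⁻¹ · (kg·m·s⁻²) · s⁻¹ = kg·m·s⁻³·A⁻¹.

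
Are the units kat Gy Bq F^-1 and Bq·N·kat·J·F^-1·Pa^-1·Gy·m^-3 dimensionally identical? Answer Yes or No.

Left side:
  kat = s⁻¹·mol.
  Gy = m²·s⁻².
  Bq = s⁻¹.
  F = kg⁻¹·m⁻²·s⁴·A².
  So F⁻¹ = kg·m²·s⁻⁴·A⁻².
  Combining: kat·Gy·Bq·F⁻¹ = (s⁻¹·mol) · (m²·s⁻²) · s⁻¹ · (kg·m²·s⁻⁴·A⁻²) = kg·m⁴·s⁻⁸·A⁻²·mol.
Right side:
  Bq = s⁻¹.
  N = kg·m·s⁻².
  kat = s⁻¹·mol.
  J = kg·m²·s⁻².
  F = kg⁻¹·m⁻²·s⁴·A².
  So F⁻¹ = kg·m²·s⁻⁴·A⁻².
  Pa = kg·m⁻¹·s⁻².
  So Pa⁻¹ = kg⁻¹·m·s².
  Gy = m²·s⁻².
  Combining: Bq·N·kat·J·F⁻¹·Pa⁻¹·Gy·m⁻³ = s⁻¹ · (kg·m·s⁻²) · (s⁻¹·mol) · (kg·m²·s⁻²) · (kg·m²·s⁻⁴·A⁻²) · (kg⁻¹·m·s²) · (m²·s⁻²) · m⁻³ = kg²·m⁵·s⁻¹⁰·A⁻²·mol.
Left is kg·m⁴·s⁻⁸·A⁻²·mol; right is kg²·m⁵·s⁻¹⁰·A⁻²·mol — different.

No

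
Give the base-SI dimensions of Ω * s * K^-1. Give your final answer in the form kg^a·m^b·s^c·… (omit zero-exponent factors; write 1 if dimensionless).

kg·m²·s⁻²·A⁻²·K⁻¹

Ω = V/A (resistance = voltage per current),
    = kg·m²·s⁻³·A⁻².
Combining: Ω·s·K⁻¹ = (kg·m²·s⁻³·A⁻²) · s · K⁻¹ = kg·m²·s⁻²·A⁻²·K⁻¹.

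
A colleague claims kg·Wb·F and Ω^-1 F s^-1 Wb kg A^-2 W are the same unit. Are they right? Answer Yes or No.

Left side:
  Wb = V·s (flux: a volt is a weber per second),
      = kg·m²·s⁻²·A⁻¹.
  F = C/V (capacitance = charge per voltage),
      = A·s/(kg·m²·s⁻³·A⁻¹) (substituting C and V),
      = kg⁻¹·m⁻²·s⁴·A².
  Combining: kg·Wb·F = kg · (kg·m²·s⁻²·A⁻¹) · (kg⁻¹·m⁻²·s⁴·A²) = kg·s²·A.
Right side:
  Ω = V/A (resistance = voltage per current),
      = kg·m²·s⁻³·A⁻².
  So Ω⁻¹ = kg⁻¹·m⁻²·s³·A².
  F = C/V (capacitance = charge per voltage),
      = A·s/(kg·m²·s⁻³·A⁻¹) (substituting C and V),
      = kg⁻¹·m⁻²·s⁴·A².
  Wb = V·s (flux: a volt is a weber per second),
      = kg·m²·s⁻²·A⁻¹.
  W = J/s (power = energy per time),
      = kg·m²·s⁻³.
  Combining: Ω⁻¹·F·s⁻¹·Wb·kg·A⁻²·W = (kg⁻¹·m⁻²·s³·A²) · (kg⁻¹·m⁻²·s⁴·A²) · s⁻¹ · (kg·m²·s⁻²·A⁻¹) · kg · A⁻² · (kg·m²·s⁻³) = kg·s·A.
Left is kg·s²·A; right is kg·s·A — different.

No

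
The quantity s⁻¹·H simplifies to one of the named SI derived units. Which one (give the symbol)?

Ω

H = Wb/A (inductance = flux per current),
    = kg·m²·s⁻²·A⁻².
Combining: s⁻¹·H = s⁻¹ · (kg·m²·s⁻²·A⁻²) = kg·m²·s⁻³·A⁻².
kg·m²·s⁻³·A⁻² is the base-SI form of the ohm.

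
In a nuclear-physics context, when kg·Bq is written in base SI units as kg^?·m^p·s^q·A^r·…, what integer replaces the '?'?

1

Bq = 1/s = s⁻¹ (activity is decays per second).
Combining: kg·Bq = kg · s⁻¹ = kg·s⁻¹.
The exponent of kg is 1.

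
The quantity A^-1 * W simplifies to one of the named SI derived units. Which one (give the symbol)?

W = J/s (power = energy per time),
    = kg·m²·s⁻³.
Combining: A⁻¹·W = A⁻¹ · (kg·m²·s⁻³) = kg·m²·s⁻³·A⁻¹.
kg·m²·s⁻³·A⁻¹ is the base-SI form of the volt.

V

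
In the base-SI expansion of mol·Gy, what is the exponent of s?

Gy = J/kg (absorbed dose = energy per mass),
    = m²·s⁻².
Combining: mol·Gy = mol · (m²·s⁻²) = m²·s⁻²·mol.
The exponent of s is -2.

-2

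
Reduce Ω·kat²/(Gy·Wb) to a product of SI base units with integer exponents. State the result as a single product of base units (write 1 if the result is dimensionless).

Gy = J/kg (absorbed dose = energy per mass),
    = m²·s⁻².
So Gy⁻¹ = m⁻²·s².
Ω = V/A (resistance = voltage per current),
    = kg·m²·s⁻³·A⁻².
kat = mol/s = s⁻¹·mol (catalytic activity).
So kat² = s⁻²·mol².
Wb = V·s (flux: a volt is a weber per second),
    = kg·m²·s⁻²·A⁻¹.
So Wb⁻¹ = kg⁻¹·m⁻²·s²·A.
Combining: Gy⁻¹·Ω·kat²·Wb⁻¹ = (m⁻²·s²) · (kg·m²·s⁻³·A⁻²) · (s⁻²·mol²) · (kg⁻¹·m⁻²·s²·A) = m⁻²·s⁻¹·A⁻¹·mol².

m⁻²·s⁻¹·A⁻¹·mol²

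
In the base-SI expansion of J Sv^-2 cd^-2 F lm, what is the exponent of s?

6

J = N·m (work = force × distance),
    = kg·m²·s⁻².
Sv = J/kg (equivalent dose = energy per mass),
    = m²·s⁻².
So Sv⁻² = m⁻⁴·s⁴.
F = C/V (capacitance = charge per voltage),
    = A·s/(kg·m²·s⁻³·A⁻¹) (substituting C and V),
    = kg⁻¹·m⁻²·s⁴·A².
lm = cd·sr = cd (luminous flux; sr is dimensionless).
Combining: J·Sv⁻²·cd⁻²·F·lm = (kg·m²·s⁻²) · (m⁻⁴·s⁴) · cd⁻² · (kg⁻¹·m⁻²·s⁴·A²) · cd = m⁻⁴·s⁶·A²·cd⁻¹.
The exponent of s is 6.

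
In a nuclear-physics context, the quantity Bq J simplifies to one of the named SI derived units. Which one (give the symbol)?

W

Bq = s⁻¹.
J = kg·m²·s⁻².
Combining: Bq·J = s⁻¹ · (kg·m²·s⁻²) = kg·m²·s⁻³.
kg·m²·s⁻³ is the base-SI form of the watt.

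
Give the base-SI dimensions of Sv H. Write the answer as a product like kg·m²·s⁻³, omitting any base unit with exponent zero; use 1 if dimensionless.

kg·m⁴·s⁻⁴·A⁻²

Sv = J/kg (equivalent dose = energy per mass),
    = m²·s⁻².
H = Wb/A (inductance = flux per current),
    = kg·m²·s⁻²·A⁻².
Combining: Sv·H = (m²·s⁻²) · (kg·m²·s⁻²·A⁻²) = kg·m⁴·s⁻⁴·A⁻².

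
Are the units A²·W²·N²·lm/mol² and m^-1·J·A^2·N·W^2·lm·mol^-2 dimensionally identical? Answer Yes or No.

Yes

Left side:
  W = kg·m²·s⁻³.
  So W² = kg²·m⁴·s⁻⁶.
  N = kg·m·s⁻².
  So N² = kg²·m²·s⁻⁴.
  lm = cd.
  Combining: A²·W²·mol⁻²·N²·lm = A² · (kg²·m⁴·s⁻⁶) · mol⁻² · (kg²·m²·s⁻⁴) · cd = kg⁴·m⁶·s⁻¹⁰·A²·mol⁻²·cd.
Right side:
  J = N·m (work = force × distance),
      = kg·m²·s⁻².
  N = kg·m/s² = kg·m·s⁻² (force = mass × acceleration).
  W = J/s (power = energy per time),
      = kg·m²·s⁻³.
  So W² = kg²·m⁴·s⁻⁶.
  lm = cd·sr = cd (luminous flux; sr is dimensionless).
  Combining: m⁻¹·J·A²·N·W²·lm·mol⁻² = m⁻¹ · (kg·m²·s⁻²) · A² · (kg·m·s⁻²) · (kg²·m⁴·s⁻⁶) · cd · mol⁻² = kg⁴·m⁶·s⁻¹⁰·A²·mol⁻²·cd.
Both reduce to kg⁴·m⁶·s⁻¹⁰·A²·mol⁻²·cd.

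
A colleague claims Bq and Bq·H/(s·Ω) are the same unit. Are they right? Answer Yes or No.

Left side:
  Bq = s⁻¹.
Right side:
  Bq = 1/s = s⁻¹ (activity is decays per second).
  H = Wb/A (inductance = flux per current),
      = kg·m²·s⁻²·A⁻².
  Ω = V/A (resistance = voltage per current),
      = kg·m²·s⁻³·A⁻².
  So Ω⁻¹ = kg⁻¹·m⁻²·s³·A².
  Combining: s⁻¹·Bq·H·Ω⁻¹ = s⁻¹ · s⁻¹ · (kg·m²·s⁻²·A⁻²) · (kg⁻¹·m⁻²·s³·A²) = s⁻¹.
Both reduce to s⁻¹.

Yes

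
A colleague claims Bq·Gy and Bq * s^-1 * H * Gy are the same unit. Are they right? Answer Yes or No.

Left side:
  Bq = 1/s = s⁻¹ (activity is decays per second).
  Gy = J/kg (absorbed dose = energy per mass),
      = m²·s⁻².
  Combining: Bq·Gy = s⁻¹ · (m²·s⁻²) = m²·s⁻³.
Right side:
  Bq = s⁻¹.
  H = kg·m²·s⁻²·A⁻².
  Gy = m²·s⁻².
  Combining: Bq·s⁻¹·H·Gy = s⁻¹ · s⁻¹ · (kg·m²·s⁻²·A⁻²) · (m²·s⁻²) = kg·m⁴·s⁻⁶·A⁻².
Left is m²·s⁻³; right is kg·m⁴·s⁻⁶·A⁻² — different.

No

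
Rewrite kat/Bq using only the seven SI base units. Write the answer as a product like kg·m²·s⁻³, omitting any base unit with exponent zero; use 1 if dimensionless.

mol

kat = mol/s = s⁻¹·mol (catalytic activity).
Bq = 1/s = s⁻¹ (activity is decays per second).
So Bq⁻¹ = s.
Combining: kat·Bq⁻¹ = (s⁻¹·mol) · s = mol.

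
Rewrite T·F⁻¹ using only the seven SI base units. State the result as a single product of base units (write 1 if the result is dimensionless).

T = Wb/m² (flux density = flux per area),
    = kg·s⁻²·A⁻¹.
F = C/V (capacitance = charge per voltage),
    = A·s/(kg·m²·s⁻³·A⁻¹) (substituting C and V),
    = kg⁻¹·m⁻²·s⁴·A².
So F⁻¹ = kg·m²·s⁻⁴·A⁻².
Combining: T·F⁻¹ = (kg·s⁻²·A⁻¹) · (kg·m²·s⁻⁴·A⁻²) = kg²·m²·s⁻⁶·A⁻³.

kg²·m²·s⁻⁶·A⁻³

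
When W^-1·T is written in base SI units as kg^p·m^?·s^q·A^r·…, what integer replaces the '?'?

W = J/s (power = energy per time),
    = kg·m²·s⁻³.
So W⁻¹ = kg⁻¹·m⁻²·s³.
T = Wb/m² (flux density = flux per area),
    = kg·s⁻²·A⁻¹.
Combining: W⁻¹·T = (kg⁻¹·m⁻²·s³) · (kg·s⁻²·A⁻¹) = m⁻²·s·A⁻¹.
The exponent of m is -2.

-2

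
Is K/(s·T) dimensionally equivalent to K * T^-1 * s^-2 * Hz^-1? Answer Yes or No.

Left side:
  T = kg·s⁻²·A⁻¹.
  So T⁻¹ = kg⁻¹·s²·A.
  Combining: s⁻¹·K·T⁻¹ = s⁻¹ · K · (kg⁻¹·s²·A) = kg⁻¹·s·A·K.
Right side:
  T = kg·s⁻²·A⁻¹.
  So T⁻¹ = kg⁻¹·s²·A.
  Hz = s⁻¹.
  So Hz⁻¹ = s.
  Combining: K·T⁻¹·s⁻²·Hz⁻¹ = K · (kg⁻¹·s²·A) · s⁻² · s = kg⁻¹·s·A·K.
Both reduce to kg⁻¹·s·A·K.

Yes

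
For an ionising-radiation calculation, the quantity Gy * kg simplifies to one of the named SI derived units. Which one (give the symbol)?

J

Gy = m²·s⁻².
Combining: Gy·kg = (m²·s⁻²) · kg = kg·m²·s⁻².
kg·m²·s⁻² is the base-SI form of the joule.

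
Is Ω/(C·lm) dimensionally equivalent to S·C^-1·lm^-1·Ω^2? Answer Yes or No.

Left side:
  C = s·A.
  So C⁻¹ = s⁻¹·A⁻¹.
  lm = cd.
  So lm⁻¹ = cd⁻¹.
  Ω = kg·m²·s⁻³·A⁻².
  Combining: C⁻¹·lm⁻¹·Ω = (s⁻¹·A⁻¹) · cd⁻¹ · (kg·m²·s⁻³·A⁻²) = kg·m²·s⁻⁴·A⁻³·cd⁻¹.
Right side:
  S = 1/Ω (conductance is reciprocal resistance),
      = kg⁻¹·m⁻²·s³·A².
  C = A·s = s·A (charge = current × time).
  So C⁻¹ = s⁻¹·A⁻¹.
  lm = cd·sr = cd (luminous flux; sr is dimensionless).
  So lm⁻¹ = cd⁻¹.
  Ω = V/A (resistance = voltage per current),
      = kg·m²·s⁻³·A⁻².
  So Ω² = kg²·m⁴·s⁻⁶·A⁻⁴.
  Combining: S·C⁻¹·lm⁻¹·Ω² = (kg⁻¹·m⁻²·s³·A²) · (s⁻¹·A⁻¹) · cd⁻¹ · (kg²·m⁴·s⁻⁶·A⁻⁴) = kg·m²·s⁻⁴·A⁻³·cd⁻¹.
Both reduce to kg·m²·s⁻⁴·A⁻³·cd⁻¹.

Yes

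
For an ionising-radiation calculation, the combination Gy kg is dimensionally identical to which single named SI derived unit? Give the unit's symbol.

J

Gy = J/kg (absorbed dose = energy per mass),
    = m²·s⁻².
Combining: Gy·kg = (m²·s⁻²) · kg = kg·m²·s⁻².
kg·m²·s⁻² is the base-SI form of the joule.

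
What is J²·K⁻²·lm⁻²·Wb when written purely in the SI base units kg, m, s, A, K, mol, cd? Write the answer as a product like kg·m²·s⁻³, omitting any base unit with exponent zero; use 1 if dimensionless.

J = N·m (work = force × distance),
    = kg·m²·s⁻².
So J² = kg²·m⁴·s⁻⁴.
lm = cd·sr = cd (luminous flux; sr is dimensionless).
So lm⁻² = cd⁻².
Wb = V·s (flux: a volt is a weber per second),
    = kg·m²·s⁻²·A⁻¹.
Combining: J²·K⁻²·lm⁻²·Wb = (kg²·m⁴·s⁻⁴) · K⁻² · cd⁻² · (kg·m²·s⁻²·A⁻¹) = kg³·m⁶·s⁻⁶·A⁻¹·K⁻²·cd⁻².

kg³·m⁶·s⁻⁶·A⁻¹·K⁻²·cd⁻²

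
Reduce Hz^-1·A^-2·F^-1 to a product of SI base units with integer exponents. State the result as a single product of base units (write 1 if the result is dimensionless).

Hz = 1/s = s⁻¹ (frequency is cycles per second).
So Hz⁻¹ = s.
F = C/V (capacitance = charge per voltage),
    = A·s/(kg·m²·s⁻³·A⁻¹) (substituting C and V),
    = kg⁻¹·m⁻²·s⁴·A².
So F⁻¹ = kg·m²·s⁻⁴·A⁻².
Combining: Hz⁻¹·A⁻²·F⁻¹ = s · A⁻² · (kg·m²·s⁻⁴·A⁻²) = kg·m²·s⁻³·A⁻⁴.

kg·m²·s⁻³·A⁻⁴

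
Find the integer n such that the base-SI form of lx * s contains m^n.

-2

lx = m⁻²·cd.
Combining: lx·s = (m⁻²·cd) · s = m⁻²·s·cd.
The exponent of m is -2.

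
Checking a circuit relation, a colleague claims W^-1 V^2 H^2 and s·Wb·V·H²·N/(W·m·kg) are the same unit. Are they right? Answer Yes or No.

Left side:
  W = J/s (power = energy per time),
      = kg·m²·s⁻³.
  So W⁻¹ = kg⁻¹·m⁻²·s³.
  V = W/A (potential = power per current),
      = kg·m²·s⁻³·A⁻¹.
  So V² = kg²·m⁴·s⁻⁶·A⁻².
  H = Wb/A (inductance = flux per current),
      = kg·m²·s⁻²·A⁻².
  So H² = kg²·m⁴·s⁻⁴·A⁻⁴.
  Combining: W⁻¹·V²·H² = (kg⁻¹·m⁻²·s³) · (kg²·m⁴·s⁻⁶·A⁻²) · (kg²·m⁴·s⁻⁴·A⁻⁴) = kg³·m⁶·s⁻⁷·A⁻⁶.
Right side:
  W = J/s (power = energy per time),
      = kg·m²·s⁻³.
  So W⁻¹ = kg⁻¹·m⁻²·s³.
  Wb = V·s (flux: a volt is a weber per second),
      = kg·m²·s⁻²·A⁻¹.
  V = W/A (potential = power per current),
      = kg·m²·s⁻³·A⁻¹.
  H = Wb/A (inductance = flux per current),
      = kg·m²·s⁻²·A⁻².
  So H² = kg²·m⁴·s⁻⁴·A⁻⁴.
  N = kg·m/s² = kg·m·s⁻² (force = mass × acceleration).
  Combining: W⁻¹·m⁻¹·s·Wb·V·H²·kg⁻¹·N = (kg⁻¹·m⁻²·s³) · m⁻¹ · s · (kg·m²·s⁻²·A⁻¹) · (kg·m²·s⁻³·A⁻¹) · (kg²·m⁴·s⁻⁴·A⁻⁴) · kg⁻¹ · (kg·m·s⁻²) = kg³·m⁶·s⁻⁷·A⁻⁶.
Both reduce to kg³·m⁶·s⁻⁷·A⁻⁶.

Yes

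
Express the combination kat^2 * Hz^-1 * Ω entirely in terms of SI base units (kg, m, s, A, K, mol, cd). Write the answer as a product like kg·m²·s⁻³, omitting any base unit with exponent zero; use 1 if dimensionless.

kg·m²·s⁻⁴·A⁻²·mol²

kat = mol/s = s⁻¹·mol (catalytic activity).
So kat² = s⁻²·mol².
Hz = 1/s = s⁻¹ (frequency is cycles per second).
So Hz⁻¹ = s.
Ω = V/A (resistance = voltage per current),
    = kg·m²·s⁻³·A⁻².
Combining: kat²·Hz⁻¹·Ω = (s⁻²·mol²) · s · (kg·m²·s⁻³·A⁻²) = kg·m²·s⁻⁴·A⁻²·mol².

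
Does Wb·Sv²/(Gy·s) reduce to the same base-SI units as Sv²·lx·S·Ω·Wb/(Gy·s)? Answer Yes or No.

No

Left side:
  Gy = m²·s⁻².
  So Gy⁻¹ = m⁻²·s².
  Wb = kg·m²·s⁻²·A⁻¹.
  Sv = m²·s⁻².
  So Sv² = m⁴·s⁻⁴.
  Combining: Gy⁻¹·Wb·s⁻¹·Sv² = (m⁻²·s²) · (kg·m²·s⁻²·A⁻¹) · s⁻¹ · (m⁴·s⁻⁴) = kg·m⁴·s⁻⁵·A⁻¹.
Right side:
  Sv = m²·s⁻².
  So Sv² = m⁴·s⁻⁴.
  Gy = m²·s⁻².
  So Gy⁻¹ = m⁻²·s².
  lx = m⁻²·cd.
  S = kg⁻¹·m⁻²·s³·A².
  Ω = kg·m²·s⁻³·A⁻².
  Wb = kg·m²·s⁻²·A⁻¹.
  Combining: Sv²·Gy⁻¹·lx·s⁻¹·S·Ω·Wb = (m⁴·s⁻⁴) · (m⁻²·s²) · (m⁻²·cd) · s⁻¹ · (kg⁻¹·m⁻²·s³·A²) · (kg·m²·s⁻³·A⁻²) · (kg·m²·s⁻²·A⁻¹) = kg·m²·s⁻⁵·A⁻¹·cd.
Left is kg·m⁴·s⁻⁵·A⁻¹; right is kg·m²·s⁻⁵·A⁻¹·cd — different.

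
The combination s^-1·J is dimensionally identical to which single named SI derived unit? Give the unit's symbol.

J = N·m (work = force × distance),
    = kg·m²·s⁻².
Combining: s⁻¹·J = s⁻¹ · (kg·m²·s⁻²) = kg·m²·s⁻³.
kg·m²·s⁻³ is the base-SI form of the watt.

W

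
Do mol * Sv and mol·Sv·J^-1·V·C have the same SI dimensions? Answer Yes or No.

Left side:
  Sv = m²·s⁻².
  Combining: mol·Sv = mol · (m²·s⁻²) = m²·s⁻²·mol.
Right side:
  Sv = J/kg (equivalent dose = energy per mass),
      = m²·s⁻².
  J = N·m (work = force × distance),
      = kg·m²·s⁻².
  So J⁻¹ = kg⁻¹·m⁻²·s².
  V = W/A (potential = power per current),
      = kg·m²·s⁻³·A⁻¹.
  C = A·s = s·A (charge = current × time).
  Combining: mol·Sv·J⁻¹·V·C = mol · (m²·s⁻²) · (kg⁻¹·m⁻²·s²) · (kg·m²·s⁻³·A⁻¹) · (s·A) = m²·s⁻²·mol.
Both reduce to m²·s⁻²·mol.

Yes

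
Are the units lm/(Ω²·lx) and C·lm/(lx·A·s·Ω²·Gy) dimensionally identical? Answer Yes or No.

No

Left side:
  Ω = kg·m²·s⁻³·A⁻².
  So Ω⁻² = kg⁻²·m⁻⁴·s⁶·A⁴.
  lx = m⁻²·cd.
  So lx⁻¹ = m²·cd⁻¹.
  lm = cd.
  Combining: Ω⁻²·lx⁻¹·lm = (kg⁻²·m⁻⁴·s⁶·A⁴) · (m²·cd⁻¹) · cd = kg⁻²·m⁻²·s⁶·A⁴.
Right side:
  C = A·s = s·A (charge = current × time).
  lx = lm/m² (illuminance = luminous flux per area),
      = m⁻²·cd.
  So lx⁻¹ = m²·cd⁻¹.
  Ω = V/A (resistance = voltage per current),
      = kg·m²·s⁻³·A⁻².
  So Ω⁻² = kg⁻²·m⁻⁴·s⁶·A⁴.
  lm = cd·sr = cd (luminous flux; sr is dimensionless).
  Gy = J/kg (absorbed dose = energy per mass),
      = m²·s⁻².
  So Gy⁻¹ = m⁻²·s².
  Combining: C·lx⁻¹·A⁻¹·s⁻¹·Ω⁻²·lm·Gy⁻¹ = (s·A) · (m²·cd⁻¹) · A⁻¹ · s⁻¹ · (kg⁻²·m⁻⁴·s⁶·A⁴) · cd · (m⁻²·s²) = kg⁻²·m⁻⁴·s⁸·A⁴.
Left is kg⁻²·m⁻²·s⁶·A⁴; right is kg⁻²·m⁻⁴·s⁸·A⁴ — different.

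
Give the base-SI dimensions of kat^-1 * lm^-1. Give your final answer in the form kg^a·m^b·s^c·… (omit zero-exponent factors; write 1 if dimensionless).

s·mol⁻¹·cd⁻¹

kat = mol/s = s⁻¹·mol (catalytic activity).
So kat⁻¹ = s·mol⁻¹.
lm = cd·sr = cd (luminous flux; sr is dimensionless).
So lm⁻¹ = cd⁻¹.
Combining: kat⁻¹·lm⁻¹ = (s·mol⁻¹) · cd⁻¹ = s·mol⁻¹·cd⁻¹.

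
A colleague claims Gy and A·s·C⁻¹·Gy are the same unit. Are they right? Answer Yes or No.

Yes

Left side:
  Gy = m²·s⁻².
Right side:
  C = A·s = s·A (charge = current × time).
  So C⁻¹ = s⁻¹·A⁻¹.
  Gy = J/kg (absorbed dose = energy per mass),
      = m²·s⁻².
  Combining: A·s·C⁻¹·Gy = A · s · (s⁻¹·A⁻¹) · (m²·s⁻²) = m²·s⁻².
Both reduce to m²·s⁻².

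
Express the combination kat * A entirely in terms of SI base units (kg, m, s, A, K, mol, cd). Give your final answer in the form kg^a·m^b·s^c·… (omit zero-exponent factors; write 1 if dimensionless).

s⁻¹·A·mol

kat = mol/s = s⁻¹·mol (catalytic activity).
Combining: kat·A = (s⁻¹·mol) · A = s⁻¹·A·mol.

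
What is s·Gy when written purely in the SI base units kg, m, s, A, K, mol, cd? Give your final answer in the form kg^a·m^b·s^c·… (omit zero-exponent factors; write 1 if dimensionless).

Gy = m²·s⁻².
Combining: s·Gy = s · (m²·s⁻²) = m²·s⁻¹.

m²·s⁻¹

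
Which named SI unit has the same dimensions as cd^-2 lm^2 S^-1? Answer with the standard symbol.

lm = cd·sr = cd (luminous flux; sr is dimensionless).
So lm² = cd².
S = 1/Ω (conductance is reciprocal resistance),
    = kg⁻¹·m⁻²·s³·A².
So S⁻¹ = kg·m²·s⁻³·A⁻².
Combining: cd⁻²·lm²·S⁻¹ = cd⁻² · cd² · (kg·m²·s⁻³·A⁻²) = kg·m²·s⁻³·A⁻².
kg·m²·s⁻³·A⁻² is the base-SI form of the ohm.

Ω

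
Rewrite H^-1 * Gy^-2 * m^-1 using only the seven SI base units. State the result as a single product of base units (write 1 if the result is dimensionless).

kg⁻¹·m⁻⁷·s⁶·A²

H = kg·m²·s⁻²·A⁻².
So H⁻¹ = kg⁻¹·m⁻²·s²·A².
Gy = m²·s⁻².
So Gy⁻² = m⁻⁴·s⁴.
Combining: H⁻¹·Gy⁻²·m⁻¹ = (kg⁻¹·m⁻²·s²·A²) · (m⁻⁴·s⁴) · m⁻¹ = kg⁻¹·m⁻⁷·s⁶·A².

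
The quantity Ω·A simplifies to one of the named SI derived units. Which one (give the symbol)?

V

Ω = kg·m²·s⁻³·A⁻².
Combining: Ω·A = (kg·m²·s⁻³·A⁻²) · A = kg·m²·s⁻³·A⁻¹.
kg·m²·s⁻³·A⁻¹ is the base-SI form of the volt.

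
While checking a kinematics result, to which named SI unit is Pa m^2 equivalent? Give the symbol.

N

Pa = N/m² (pressure = force per area),
    = kg·m⁻¹·s⁻².
Combining: Pa·m² = (kg·m⁻¹·s⁻²) · m² = kg·m·s⁻².
kg·m·s⁻² is the base-SI form of the newton.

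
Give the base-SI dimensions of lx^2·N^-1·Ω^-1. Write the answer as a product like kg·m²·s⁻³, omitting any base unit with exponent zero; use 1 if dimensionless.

lx = lm/m² (illuminance = luminous flux per area),
    = m⁻²·cd.
So lx² = m⁻⁴·cd².
N = kg·m/s² = kg·m·s⁻² (force = mass × acceleration).
So N⁻¹ = kg⁻¹·m⁻¹·s².
Ω = V/A (resistance = voltage per current),
    = kg·m²·s⁻³·A⁻².
So Ω⁻¹ = kg⁻¹·m⁻²·s³·A².
Combining: lx²·N⁻¹·Ω⁻¹ = (m⁻⁴·cd²) · (kg⁻¹·m⁻¹·s²) · (kg⁻¹·m⁻²·s³·A²) = kg⁻²·m⁻⁷·s⁵·A²·cd².

kg⁻²·m⁻⁷·s⁵·A²·cd²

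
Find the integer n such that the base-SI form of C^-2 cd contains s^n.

C = s·A.
So C⁻² = s⁻²·A⁻².
Combining: C⁻²·cd = (s⁻²·A⁻²) · cd = s⁻²·A⁻²·cd.
The exponent of s is -2.

-2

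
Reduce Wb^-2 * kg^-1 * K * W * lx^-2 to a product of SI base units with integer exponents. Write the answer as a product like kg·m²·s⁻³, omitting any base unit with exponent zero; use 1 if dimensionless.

Wb = V·s (flux: a volt is a weber per second),
    = kg·m²·s⁻²·A⁻¹.
So Wb⁻² = kg⁻²·m⁻⁴·s⁴·A².
W = J/s (power = energy per time),
    = kg·m²·s⁻³.
lx = lm/m² (illuminance = luminous flux per area),
    = m⁻²·cd.
So lx⁻² = m⁴·cd⁻².
Combining: Wb⁻²·kg⁻¹·K·W·lx⁻² = (kg⁻²·m⁻⁴·s⁴·A²) · kg⁻¹ · K · (kg·m²·s⁻³) · (m⁴·cd⁻²) = kg⁻²·m²·s·A²·K·cd⁻².

kg⁻²·m²·s·A²·K·cd⁻²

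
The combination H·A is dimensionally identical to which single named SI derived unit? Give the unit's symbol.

H = kg·m²·s⁻²·A⁻².
Combining: H·A = (kg·m²·s⁻²·A⁻²) · A = kg·m²·s⁻²·A⁻¹.
kg·m²·s⁻²·A⁻¹ is the base-SI form of the weber.

Wb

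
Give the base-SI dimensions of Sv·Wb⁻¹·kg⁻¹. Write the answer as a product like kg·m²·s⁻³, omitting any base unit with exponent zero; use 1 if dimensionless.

Sv = m²·s⁻².
Wb = kg·m²·s⁻²·A⁻¹.
So Wb⁻¹ = kg⁻¹·m⁻²·s²·A.
Combining: Sv·Wb⁻¹·kg⁻¹ = (m²·s⁻²) · (kg⁻¹·m⁻²·s²·A) · kg⁻¹ = kg⁻²·A.

kg⁻²·A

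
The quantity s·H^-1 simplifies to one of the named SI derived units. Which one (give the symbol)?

H = kg·m²·s⁻²·A⁻².
So H⁻¹ = kg⁻¹·m⁻²·s²·A².
Combining: s·H⁻¹ = s · (kg⁻¹·m⁻²·s²·A²) = kg⁻¹·m⁻²·s³·A².
kg⁻¹·m⁻²·s³·A² is the base-SI form of the siemens.

S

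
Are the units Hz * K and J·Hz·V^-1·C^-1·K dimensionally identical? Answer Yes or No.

Left side:
  Hz = 1/s = s⁻¹ (frequency is cycles per second).
  Combining: Hz·K = s⁻¹ · K = s⁻¹·K.
Right side:
  J = N·m (work = force × distance),
      = kg·m²·s⁻².
  Hz = 1/s = s⁻¹ (frequency is cycles per second).
  V = W/A (potential = power per current),
      = kg·m²·s⁻³·A⁻¹.
  So V⁻¹ = kg⁻¹·m⁻²·s³·A.
  C = A·s = s·A (charge = current × time).
  So C⁻¹ = s⁻¹·A⁻¹.
  Combining: J·Hz·V⁻¹·C⁻¹·K = (kg·m²·s⁻²) · s⁻¹ · (kg⁻¹·m⁻²·s³·A) · (s⁻¹·A⁻¹) · K = s⁻¹·K.
Both reduce to s⁻¹·K.

Yes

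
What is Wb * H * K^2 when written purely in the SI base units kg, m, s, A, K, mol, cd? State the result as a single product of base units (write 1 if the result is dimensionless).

Wb = V·s (flux: a volt is a weber per second),
    = kg·m²·s⁻²·A⁻¹.
H = Wb/A (inductance = flux per current),
    = kg·m²·s⁻²·A⁻².
Combining: Wb·H·K² = (kg·m²·s⁻²·A⁻¹) · (kg·m²·s⁻²·A⁻²) · K² = kg²·m⁴·s⁻⁴·A⁻³·K².

kg²·m⁴·s⁻⁴·A⁻³·K²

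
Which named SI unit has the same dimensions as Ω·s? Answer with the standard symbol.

Ω = V/A (resistance = voltage per current),
    = kg·m²·s⁻³·A⁻².
Combining: Ω·s = (kg·m²·s⁻³·A⁻²) · s = kg·m²·s⁻²·A⁻².
kg·m²·s⁻²·A⁻² is the base-SI form of the henry.

H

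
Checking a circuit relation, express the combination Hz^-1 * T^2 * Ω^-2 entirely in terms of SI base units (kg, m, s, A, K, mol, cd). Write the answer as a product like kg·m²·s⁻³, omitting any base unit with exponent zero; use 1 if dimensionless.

Hz = s⁻¹.
So Hz⁻¹ = s.
T = kg·s⁻²·A⁻¹.
So T² = kg²·s⁻⁴·A⁻².
Ω = kg·m²·s⁻³·A⁻².
So Ω⁻² = kg⁻²·m⁻⁴·s⁶·A⁴.
Combining: Hz⁻¹·T²·Ω⁻² = s · (kg²·s⁻⁴·A⁻²) · (kg⁻²·m⁻⁴·s⁶·A⁴) = m⁻⁴·s³·A².

m⁻⁴·s³·A²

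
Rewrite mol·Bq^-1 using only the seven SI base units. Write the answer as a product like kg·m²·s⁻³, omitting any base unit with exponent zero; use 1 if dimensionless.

s·mol

Bq = 1/s = s⁻¹ (activity is decays per second).
So Bq⁻¹ = s.
Combining: mol·Bq⁻¹ = mol · s = s·mol.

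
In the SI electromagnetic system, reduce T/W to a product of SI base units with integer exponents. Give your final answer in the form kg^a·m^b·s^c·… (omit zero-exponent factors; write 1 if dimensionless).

T = kg·s⁻²·A⁻¹.
W = kg·m²·s⁻³.
So W⁻¹ = kg⁻¹·m⁻²·s³.
Combining: T·W⁻¹ = (kg·s⁻²·A⁻¹) · (kg⁻¹·m⁻²·s³) = m⁻²·s·A⁻¹.

m⁻²·s·A⁻¹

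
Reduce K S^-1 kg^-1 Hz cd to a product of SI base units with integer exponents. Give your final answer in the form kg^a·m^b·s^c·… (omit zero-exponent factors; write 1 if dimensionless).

m²·s⁻⁴·A⁻²·K·cd

S = 1/Ω (conductance is reciprocal resistance),
    = kg⁻¹·m⁻²·s³·A².
So S⁻¹ = kg·m²·s⁻³·A⁻².
Hz = 1/s = s⁻¹ (frequency is cycles per second).
Combining: K·S⁻¹·kg⁻¹·Hz·cd = K · (kg·m²·s⁻³·A⁻²) · kg⁻¹ · s⁻¹ · cd = m²·s⁻⁴·A⁻²·K·cd.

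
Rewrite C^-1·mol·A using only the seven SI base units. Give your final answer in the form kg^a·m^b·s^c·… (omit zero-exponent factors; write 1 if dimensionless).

C = s·A.
So C⁻¹ = s⁻¹·A⁻¹.
Combining: C⁻¹·mol·A = (s⁻¹·A⁻¹) · mol · A = s⁻¹·mol.

s⁻¹·mol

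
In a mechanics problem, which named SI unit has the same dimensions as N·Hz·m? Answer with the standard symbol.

W

N = kg·m·s⁻².
Hz = s⁻¹.
Combining: N·Hz·m = (kg·m·s⁻²) · s⁻¹ · m = kg·m²·s⁻³.
kg·m²·s⁻³ is the base-SI form of the watt.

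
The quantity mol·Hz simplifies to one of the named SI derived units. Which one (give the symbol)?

kat

Hz = 1/s = s⁻¹ (frequency is cycles per second).
Combining: mol·Hz = mol · s⁻¹ = s⁻¹·mol.
s⁻¹·mol is the base-SI form of the katal.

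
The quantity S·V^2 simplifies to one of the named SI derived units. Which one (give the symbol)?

S = 1/Ω (conductance is reciprocal resistance),
    = kg⁻¹·m⁻²·s³·A².
V = W/A (potential = power per current),
    = kg·m²·s⁻³·A⁻¹.
So V² = kg²·m⁴·s⁻⁶·A⁻².
Combining: S·V² = (kg⁻¹·m⁻²·s³·A²) · (kg²·m⁴·s⁻⁶·A⁻²) = kg·m²·s⁻³.
kg·m²·s⁻³ is the base-SI form of the watt.

W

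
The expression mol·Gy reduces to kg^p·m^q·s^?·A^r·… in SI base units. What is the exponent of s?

-2

Gy = J/kg (absorbed dose = energy per mass),
    = m²·s⁻².
Combining: mol·Gy = mol · (m²·s⁻²) = m²·s⁻²·mol.
The exponent of s is -2.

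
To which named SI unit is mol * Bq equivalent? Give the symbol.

Bq = s⁻¹.
Combining: mol·Bq = mol · s⁻¹ = s⁻¹·mol.
s⁻¹·mol is the base-SI form of the katal.

kat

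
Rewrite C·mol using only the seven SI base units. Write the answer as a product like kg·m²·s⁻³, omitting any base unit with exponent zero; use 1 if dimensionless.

C = A·s = s·A (charge = current × time).
Combining: C·mol = (s·A) · mol = s·A·mol.

s·A·mol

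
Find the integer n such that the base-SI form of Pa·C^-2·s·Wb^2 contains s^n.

Pa = N/m² (pressure = force per area),
    = kg·m⁻¹·s⁻².
C = A·s = s·A (charge = current × time).
So C⁻² = s⁻²·A⁻².
Wb = V·s (flux: a volt is a weber per second),
    = kg·m²·s⁻²·A⁻¹.
So Wb² = kg²·m⁴·s⁻⁴·A⁻².
Combining: Pa·C⁻²·s·Wb² = (kg·m⁻¹·s⁻²) · (s⁻²·A⁻²) · s · (kg²·m⁴·s⁻⁴·A⁻²) = kg³·m³·s⁻⁷·A⁻⁴.
The exponent of s is -7.

-7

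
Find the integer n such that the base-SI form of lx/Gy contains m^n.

Gy = m²·s⁻².
So Gy⁻¹ = m⁻²·s².
lx = m⁻²·cd.
Combining: Gy⁻¹·lx = (m⁻²·s²) · (m⁻²·cd) = m⁻⁴·s²·cd.
The exponent of m is -4.

-4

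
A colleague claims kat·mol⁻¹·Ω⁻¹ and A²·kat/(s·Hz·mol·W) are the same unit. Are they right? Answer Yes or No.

Left side:
  kat = mol/s = s⁻¹·mol (catalytic activity).
  Ω = V/A (resistance = voltage per current),
      = kg·m²·s⁻³·A⁻².
  So Ω⁻¹ = kg⁻¹·m⁻²·s³·A².
  Combining: kat·mol⁻¹·Ω⁻¹ = (s⁻¹·mol) · mol⁻¹ · (kg⁻¹·m⁻²·s³·A²) = kg⁻¹·m⁻²·s²·A².
Right side:
  Hz = s⁻¹.
  So Hz⁻¹ = s.
  W = kg·m²·s⁻³.
  So W⁻¹ = kg⁻¹·m⁻²·s³.
  kat = s⁻¹·mol.
  Combining: s⁻¹·A²·Hz⁻¹·mol⁻¹·W⁻¹·kat = s⁻¹ · A² · s · mol⁻¹ · (kg⁻¹·m⁻²·s³) · (s⁻¹·mol) = kg⁻¹·m⁻²·s²·A².
Both reduce to kg⁻¹·m⁻²·s²·A².

Yes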